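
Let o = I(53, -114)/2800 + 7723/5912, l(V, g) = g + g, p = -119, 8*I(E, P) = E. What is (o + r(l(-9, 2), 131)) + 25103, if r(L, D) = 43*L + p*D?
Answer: 160359833167/16553600 ≈ 9687.3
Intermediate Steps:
I(E, P) = E/8
l(V, g) = 2*g
r(L, D) = -119*D + 43*L (r(L, D) = 43*L - 119*D = -119*D + 43*L)
o = 21663567/16553600 (o = ((⅛)*53)/2800 + 7723/5912 = (53/8)*(1/2800) + 7723*(1/5912) = 53/22400 + 7723/5912 = 21663567/16553600 ≈ 1.3087)
(o + r(l(-9, 2), 131)) + 25103 = (21663567/16553600 + (-119*131 + 43*(2*2))) + 25103 = (21663567/16553600 + (-15589 + 43*4)) + 25103 = (21663567/16553600 + (-15589 + 172)) + 25103 = (21663567/16553600 - 15417) + 25103 = -255185187633/16553600 + 25103 = 160359833167/16553600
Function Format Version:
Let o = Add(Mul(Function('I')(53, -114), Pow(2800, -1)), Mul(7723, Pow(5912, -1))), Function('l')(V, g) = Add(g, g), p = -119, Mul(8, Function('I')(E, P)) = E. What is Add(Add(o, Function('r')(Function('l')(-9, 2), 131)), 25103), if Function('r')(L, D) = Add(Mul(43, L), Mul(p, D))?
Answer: Rational(160359833167, 16553600) ≈ 9687.3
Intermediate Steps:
Function('I')(E, P) = Mul(Rational(1, 8), E)
Function('l')(V, g) = Mul(2, g)
Function('r')(L, D) = Add(Mul(-119, D), Mul(43, L)) (Function('r')(L, D) = Add(Mul(43, L), Mul(-119, D)) = Add(Mul(-119, D), Mul(43, L)))
o = Rational(21663567, 16553600) (o = Add(Mul(Mul(Rational(1, 8), 53), Pow(2800, -1)), Mul(7723, Pow(5912, -1))) = Add(Mul(Rational(53, 8), Rational(1, 2800)), Mul(7723, Rational(1, 5912))) = Add(Rational(53, 22400), Rational(7723, 5912)) = Rational(21663567, 16553600) ≈ 1.3087)
Add(Add(o, Function('r')(Function('l')(-9, 2), 131)), 25103) = Add(Add(Rational(21663567, 16553600), Add(Mul(-119, 131), Mul(43, Mul(2, 2)))), 25103) = Add(Add(Rational(21663567, 16553600), Add(-15589, Mul(43, 4))), 25103) = Add(Add(Rational(21663567, 16553600), Add(-15589, 172)), 25103) = Add(Add(Rational(21663567, 16553600), -15417), 25103) = Add(Rational(-255185187633, 16553600), 25103) = Rational(160359833167, 16553600)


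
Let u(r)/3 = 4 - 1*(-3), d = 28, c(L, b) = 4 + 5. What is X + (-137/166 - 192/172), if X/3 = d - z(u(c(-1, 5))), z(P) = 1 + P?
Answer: 114625/7138 ≈ 16.058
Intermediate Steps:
c(L, b) = 9
u(r) = 21 (u(r) = 3*(4 - 1*(-3)) = 3*(4 + 3) = 3*7 = 21)
X = 18 (X = 3*(28 - (1 + 21)) = 3*(28 - 1*22) = 3*(28 - 22) = 3*6 = 18)
X + (-137/166 - 192/172) = 18 + (-137/166 - 192/172) = 18 + (-137*1/166 - 192*1/172) = 18 + (-137/166 - 48/43) = 18 - 13859/7138 = 114625/7138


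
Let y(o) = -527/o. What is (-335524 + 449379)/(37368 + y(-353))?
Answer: 40190815/13191431 ≈ 3.0467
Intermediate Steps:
(-335524 + 449379)/(37368 + y(-353)) = (-335524 + 449379)/(37368 - 527/(-353)) = 113855/(37368 - 527*(-1/353)) = 113855/(37368 + 527/353) = 113855/(13191431/353) = 113855*(353/13191431) = 40190815/13191431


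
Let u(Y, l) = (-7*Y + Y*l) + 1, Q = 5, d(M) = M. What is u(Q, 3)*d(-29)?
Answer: 551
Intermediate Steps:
u(Y, l) = 1 - 7*Y + Y*l
u(Q, 3)*d(-29) = (1 - 7*5 + 5*3)*(-29) = (1 - 35 + 15)*(-29) = -19*(-29) = 551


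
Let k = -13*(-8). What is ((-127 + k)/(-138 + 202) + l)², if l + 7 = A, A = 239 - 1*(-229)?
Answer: 869129361/4096 ≈ 2.1219e+5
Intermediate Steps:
k = 104
A = 468 (A = 239 + 229 = 468)
l = 461 (l = -7 + 468 = 461)
((-127 + k)/(-138 + 202) + l)² = ((-127 + 104)/(-138 + 202) + 461)² = (-23/64 + 461)² = (29481/64)² = 869129361/4096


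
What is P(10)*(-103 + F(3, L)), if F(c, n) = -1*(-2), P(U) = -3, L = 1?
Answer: 303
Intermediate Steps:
F(c, n) = 2
P(10)*(-103 + F(3, L)) = -3*(-103 + 2) = -3*(-101) = 303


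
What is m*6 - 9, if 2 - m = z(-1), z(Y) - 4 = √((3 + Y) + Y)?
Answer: -27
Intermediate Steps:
z(Y) = 4 + √(3 + 2*Y) (z(Y) = 4 + √((3 + Y) + Y) = 4 + √(3 + 2*Y))
m = -3 (m = 2 - (4 + √(3 + 2*(-1))) = 2 - (4 + √(3 - 2)) = 2 - (4 + √1) = 2 - (4 + 1) = 2 - 1*5 = 2 - 5 = -3)
m*6 - 9 = -3*6 - 9 = -18 - 9 = -27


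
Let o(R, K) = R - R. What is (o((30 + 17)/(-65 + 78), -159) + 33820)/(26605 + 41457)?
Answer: 16910/34031 ≈ 0.49690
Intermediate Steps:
o(R, K) = 0
(o((30 + 17)/(-65 + 78), -159) + 33820)/(26605 + 41457) = (0 + 33820)/(26605 + 41457) = 33820/68062 = 33820*(1/68062) = 16910/34031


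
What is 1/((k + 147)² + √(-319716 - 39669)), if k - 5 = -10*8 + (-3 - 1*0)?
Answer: 1587/7675502 - I*√359385/23026506 ≈ 0.00020676 - 2.6035e-5*I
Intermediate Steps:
k = -78 (k = 5 + (-10*8 + (-3 - 1*0)) = 5 + (-80 + (-3 + 0)) = 5 + (-80 - 3) = 5 - 83 = -78)
1/((k + 147)² + √(-319716 - 39669)) = 1/((-78 + 147)² + √(-319716 - 39669)) = 1/(69² + √(-359385)) = 1/(4761 + I*√359385)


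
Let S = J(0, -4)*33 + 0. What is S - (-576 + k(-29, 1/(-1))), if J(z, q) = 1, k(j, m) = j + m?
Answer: 639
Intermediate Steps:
S = 33 (S = 1*33 + 0 = 33 + 0 = 33)
S - (-576 + k(-29, 1/(-1))) = 33 - (-576 + (-29 + 1/(-1))) = 33 - (-576 + (-29 - 1)) = 33 - (-576 - 30) = 33 - 1*(-606) = 33 + 606 = 639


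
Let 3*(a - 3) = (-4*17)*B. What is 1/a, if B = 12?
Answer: -1/269 ≈ -0.0037175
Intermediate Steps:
a = -269 (a = 3 + (-4*17*12)/3 = 3 + (-68*12)/3 = 3 + (1/3)*(-816) = 3 - 272 = -269)
1/a = 1/(-269) = -1/269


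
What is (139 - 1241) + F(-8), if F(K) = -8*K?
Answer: -1038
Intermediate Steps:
(139 - 1241) + F(-8) = (139 - 1241) - 8*(-8) = -1102 + 64 = -1038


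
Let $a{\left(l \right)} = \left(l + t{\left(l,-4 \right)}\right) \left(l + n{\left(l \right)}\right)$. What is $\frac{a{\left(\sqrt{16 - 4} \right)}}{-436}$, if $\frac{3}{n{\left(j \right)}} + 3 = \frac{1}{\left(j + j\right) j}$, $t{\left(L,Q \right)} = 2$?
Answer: $- \frac{177}{7739} - \frac{35 \sqrt{3}}{7739} \approx -0.030704$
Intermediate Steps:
$n{\left(j \right)} = \frac{3}{-3 + \frac{1}{2 j^{2}}}$ ($n{\left(j \right)} = \frac{3}{-3 + \frac{1}{\left(j + j\right) j}} = \frac{3}{-3 + \frac{1}{2 j j}} = \frac{3}{-3 + \frac{\frac{1}{2} \frac{1}{j}}{j}} = \frac{3}{-3 + \frac{1}{2 j^{2}}}$)
$a{\left(l \right)} = \left(2 + l\right) \left(l - \frac{6 l^{2}}{-1 + 6 l^{2}}\right)$ ($a{\left(l \right)} = \left(l + 2\right) \left(l - \frac{6 l^{2}}{-1 + 6 l^{2}}\right) = \left(2 + l\right) \left(l - \frac{6 l^{2}}{-1 + 6 l^{2}}\right)$)
$\frac{a{\left(\sqrt{16 - 4} \right)}}{-436} = \frac{\sqrt{16 - 4} \frac{1}{-1 + 6 \left(\sqrt{16 - 4}\right)^{2}} \left(-2 - 13 \sqrt{16 - 4} + 6 \left(\sqrt{16 - 4}\right)^{2} + 6 \left(\sqrt{16 - 4}\right)^{3}\right)}{-436} = \frac{\sqrt{12} \left(-2 - 13 \sqrt{12} + 6 \left(\sqrt{12}\right)^{2} + 6 \left(\sqrt{12}\right)^{3}\right)}{-1 + 6 \left(\sqrt{12}\right)^{2}} \left(- \frac{1}{436}\right) = \frac{2 \sqrt{3} \left(-2 - 13 \cdot 2 \sqrt{3} + 6 \left(2 \sqrt{3}\right)^{2} + 6 \left(2 \sqrt{3}\right)^{3}\right)}{-1 + 6 \left(2 \sqrt{3}\right)^{2}} \left(- \frac{1}{436}\right) = \frac{2 \sqrt{3} \left(-2 - 26 \sqrt{3} + 6 \cdot 12 + 6 \cdot 24 \sqrt{3}\right)}{-1 + 6 \cdot 12} \left(- \frac{1}{436}\right) = \frac{2 \sqrt{3} \left(-2 - 26 \sqrt{3} + 72 + 144 \sqrt{3}\right)}{-1 + 72} \left(- \frac{1}{436}\right) = \frac{2 \sqrt{3} \left(70 + 118 \sqrt{3}\right)}{71} \left(- \frac{1}{436}\right) = - \frac{\sqrt{3} \left(70 + 118 \sqrt{3}\right)}{15478}$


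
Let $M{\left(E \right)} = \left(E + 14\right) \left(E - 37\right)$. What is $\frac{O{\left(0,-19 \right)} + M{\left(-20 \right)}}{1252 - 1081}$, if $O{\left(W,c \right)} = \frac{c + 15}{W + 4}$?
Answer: $\frac{341}{171} \approx 1.9942$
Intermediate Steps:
$M{\left(E \right)} = \left(-37 + E\right) \left(14 + E\right)$ ($M{\left(E \right)} = \left(14 + E\right) \left(-37 + E\right) = \left(-37 + E\right) \left(14 + E\right)$)
$O{\left(W,c \right)} = \frac{15 + c}{4 + W}$
$\frac{O{\left(0,-19 \right)} + M{\left(-20 \right)}}{1252 - 1081} = \frac{\frac{15 - 19}{4 + 0} - \left(58 - 400\right)}{1252 - 1081} = \frac{\frac{1}{4} \left(-4\right) + \left(-518 + 400 + 460\right)}{171} = \frac{\frac{1}{4} \left(-4\right) + 342}{171} = \frac{-1 + 342}{171} = \frac{1}{171} \cdot 341 = \frac{341}{171}$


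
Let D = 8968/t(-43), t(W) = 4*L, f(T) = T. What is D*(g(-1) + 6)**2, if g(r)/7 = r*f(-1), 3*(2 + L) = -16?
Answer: -568347/11 ≈ -51668.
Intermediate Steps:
L = -22/3 (L = -2 + (1/3)*(-16) = -2 - 16/3 = -22/3 ≈ -7.3333)
g(r) = -7*r (g(r) = 7*(r*(-1)) = 7*(-r) = -7*r)
t(W) = -88/3 (t(W) = 4*(-22/3) = -88/3)
D = -3363/11 (D = 8968/(-88/3) = 8968*(-3/88) = -3363/11 ≈ -305.73)
D*(g(-1) + 6)**2 = -3363*(-7*(-1) + 6)**2/11 = -3363*(7 + 6)**2/11 = -3363/11*13**2 = -3363/11*169 = -568347/11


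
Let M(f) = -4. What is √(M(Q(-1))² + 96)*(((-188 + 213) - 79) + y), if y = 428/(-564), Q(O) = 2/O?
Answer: -30884*√7/141 ≈ -579.51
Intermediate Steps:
y = -107/141 (y = 428*(-1/564) = -107/141 ≈ -0.75887)
√(M(Q(-1))² + 96)*(((-188 + 213) - 79) + y) = √((-4)² + 96)*(((-188 + 213) - 79) - 107/141) = √(16 + 96)*((25 - 79) - 107/141) = √112*(-54 - 107/141) = (4*√7)*(-7721/141) = -30884*√7/141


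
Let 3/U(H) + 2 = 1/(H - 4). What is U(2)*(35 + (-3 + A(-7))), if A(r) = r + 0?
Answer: -30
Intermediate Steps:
A(r) = r
U(H) = 3/(-2 + 1/(-4 + H)) (U(H) = 3/(-2 + 1/(H - 4)) = 3/(-2 + 1/(-4 + H)))
U(2)*(35 + (-3 + A(-7))) = (3*(4 - 1*2)/(-9 + 2*2))*(35 + (-3 - 7)) = (3*(4 - 2)/(-9 + 4))*(35 - 10) = (3*2/(-5))*25 = (3*(-1/5)*2)*25 = -6/5*25 = -30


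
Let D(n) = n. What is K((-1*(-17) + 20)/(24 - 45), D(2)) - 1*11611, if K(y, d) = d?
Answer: -11609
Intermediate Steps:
K((-1*(-17) + 20)/(24 - 45), D(2)) - 1*11611 = 2 - 1*11611 = 2 - 11611 = -11609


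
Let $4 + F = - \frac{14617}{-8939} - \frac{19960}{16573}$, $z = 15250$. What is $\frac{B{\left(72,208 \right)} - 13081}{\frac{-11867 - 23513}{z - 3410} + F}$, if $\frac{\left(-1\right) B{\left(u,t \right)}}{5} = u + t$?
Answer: $\frac{1270019320711344}{575095736647} \approx 2208.4$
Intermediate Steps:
$B{\left(u,t \right)} = - 5 t - 5 u$ ($B{\left(u,t \right)} = - 5 \left(u + t\right) = - 5 \left(t + u\right) = - 5 t - 5 u$)
$F = - \frac{528759087}{148146047}$ ($F = -4 - \left(- \frac{14617}{8939} + \frac{19960}{16573}\right) = -4 - - \frac{63825101}{148146047} = -4 + \left(\frac{14617}{8939} - \frac{19960}{16573}\right) = -4 + \frac{63825101}{148146047} = - \frac{528759087}{148146047} \approx -3.5692$)
$\frac{B{\left(72,208 \right)} - 13081}{\frac{-11867 - 23513}{z - 3410} + F} = \frac{\left(\left(-5\right) 208 - 360\right) - 13081}{\frac{-11867 - 23513}{15250 - 3410} - \frac{528759087}{148146047}} = \frac{\left(-1040 - 360\right) - 13081}{- \frac{35380}{11840} - \frac{528759087}{148146047}} = \frac{-1400 - 13081}{\left(-35380\right) \frac{1}{11840} - \frac{528759087}{148146047}} = - \frac{14481}{- \frac{1769}{592} - \frac{528759087}{148146047}} = - \frac{14481}{- \frac{575095736647}{87702459824}} = \left(-14481\right) \left(- \frac{87702459824}{575095736647}\right) = \frac{1270019320711344}{575095736647}$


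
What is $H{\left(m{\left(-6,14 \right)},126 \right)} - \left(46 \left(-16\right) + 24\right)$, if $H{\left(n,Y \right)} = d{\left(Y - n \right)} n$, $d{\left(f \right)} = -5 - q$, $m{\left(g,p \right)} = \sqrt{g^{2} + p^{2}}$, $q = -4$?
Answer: $712 - 2 \sqrt{58} \approx 696.77$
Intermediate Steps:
$d{\left(f \right)} = -1$ ($d{\left(f \right)} = -5 - -4 = -5 + 4 = -1$)
$H{\left(n,Y \right)} = - n$
$H{\left(m{\left(-6,14 \right)},126 \right)} - \left(46 \left(-16\right) + 24\right) = - \sqrt{\left(-6\right)^{2} + 14^{2}} - \left(46 \left(-16\right) + 24\right) = - \sqrt{36 + 196} - \left(-736 + 24\right) = - \sqrt{232} - -712 = - 2 \sqrt{58} + 712 = 712 - 2 \sqrt{58}$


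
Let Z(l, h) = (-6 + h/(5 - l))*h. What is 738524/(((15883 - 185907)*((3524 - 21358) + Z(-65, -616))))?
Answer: 923155/1852666516 ≈ 0.00049828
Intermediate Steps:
Z(l, h) = h*(-6 + h/(5 - l))
738524/(((15883 - 185907)*((3524 - 21358) + Z(-65, -616)))) = 738524/(((15883 - 185907)*((3524 - 21358) - 616*(30 - 1*(-616) - 6*(-65))/(-5 - 65)))) = 738524/((-170024*(-17834 - 616*(30 + 616 + 390)/(-70)))) = 738524/((-170024*(-17834 - 616*(-1/70)*1036))) = 738524/((-170024*(-17834 + 45584/5))) = 738524/((-170024*(-43586/5))) = 738524/(7410666064/5) = 738524*(5/7410666064) = 923155/1852666516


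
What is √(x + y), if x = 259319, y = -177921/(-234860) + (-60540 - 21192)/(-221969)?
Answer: √176189083443768592510374215/26065819670 ≈ 509.23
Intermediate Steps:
y = 58688523969/52131639340 (y = -177921*(-1/234860) - 81732*(-1/221969) = 177921/234860 + 81732/221969 = 58688523969/52131639340 ≈ 1.1258)
√(x + y) = √(259319 + 58688523969/52131639340) = √(13518783270533429/52131639340) = √176189083443768592510374215/26065819670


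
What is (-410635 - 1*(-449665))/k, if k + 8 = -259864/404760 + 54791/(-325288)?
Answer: -642353646430800/145002051629 ≈ -4430.0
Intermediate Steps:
k = -145002051629/16457946360 (k = -8 + (-259864/404760 + 54791/(-325288)) = -8 + (-259864*1/404760 + 54791*(-1/325288)) = -8 + (-32483/50595 - 54791/325288) = -8 - 13338480749/16457946360 = -145002051629/16457946360 ≈ -8.8105)
(-410635 - 1*(-449665))/k = (-410635 - 1*(-449665))/(-145002051629/16457946360) = (-410635 + 449665)*(-16457946360/145002051629) = 39030*(-16457946360/145002051629) = -642353646430800/145002051629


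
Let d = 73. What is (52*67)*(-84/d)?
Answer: -292656/73 ≈ -4009.0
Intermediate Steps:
(52*67)*(-84/d) = (52*67)*(-84/73) = 3484*(-84*1/73) = 3484*(-84/73) = -292656/73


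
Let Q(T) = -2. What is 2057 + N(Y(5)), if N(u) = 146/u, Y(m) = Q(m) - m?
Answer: 14253/7 ≈ 2036.1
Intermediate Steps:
Y(m) = -2 - m
2057 + N(Y(5)) = 2057 + 146/(-2 - 1*5) = 2057 + 146/(-2 - 5) = 2057 + 146/(-7) = 2057 + 146*(-⅐) = 2057 - 146/7 = 14253/7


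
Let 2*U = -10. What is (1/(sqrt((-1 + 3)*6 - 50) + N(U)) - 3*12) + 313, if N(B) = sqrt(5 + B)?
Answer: 277 - I*sqrt(38)/38 ≈ 277.0 - 0.16222*I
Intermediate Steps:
U = -5 (U = (1/2)*(-10) = -5)
(1/(sqrt((-1 + 3)*6 - 50) + N(U)) - 3*12) + 313 = (1/(sqrt((-1 + 3)*6 - 50) + sqrt(5 - 5)) - 3*12) + 313 = (1/(sqrt(2*6 - 50) + sqrt(0)) - 36) + 313 = (1/(sqrt(12 - 50) + 0) - 36) + 313 = (1/(sqrt(-38) + 0) - 36) + 313 = (1/(I*sqrt(38) + 0) - 36) + 313 = (1/(I*sqrt(38)) - 36) + 313 = (-I*sqrt(38)/38 - 36) + 313 = (-36 - I*sqrt(38)/38) + 313 = 277 - I*sqrt(38)/38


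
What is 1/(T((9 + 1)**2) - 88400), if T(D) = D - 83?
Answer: -1/88383 ≈ -1.1314e-5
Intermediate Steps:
T(D) = -83 + D
1/(T((9 + 1)**2) - 88400) = 1/((-83 + (9 + 1)**2) - 88400) = 1/((-83 + 10**2) - 88400) = 1/((-83 + 100) - 88400) = 1/(17 - 88400) = 1/(-88383) = -1/88383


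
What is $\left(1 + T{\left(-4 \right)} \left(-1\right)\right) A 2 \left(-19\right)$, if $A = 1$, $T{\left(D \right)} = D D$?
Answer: $570$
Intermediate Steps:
$T{\left(D \right)} = D^{2}$
$\left(1 + T{\left(-4 \right)} \left(-1\right)\right) A 2 \left(-19\right) = \left(1 + \left(-4\right)^{2} \left(-1\right)\right) 1 \cdot 2 \left(-19\right) = \left(1 + 16 \left(-1\right)\right) 1 \cdot 2 \left(-19\right) = \left(1 - 16\right) 1 \cdot 2 \left(-19\right) = \left(-15\right) 1 \cdot 2 \left(-19\right) = \left(-15\right) 2 \left(-19\right) = \left(-30\right) \left(-19\right) = 570$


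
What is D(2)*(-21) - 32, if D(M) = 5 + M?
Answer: -179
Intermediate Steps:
D(2)*(-21) - 32 = (5 + 2)*(-21) - 32 = 7*(-21) - 32 = -147 - 32 = -179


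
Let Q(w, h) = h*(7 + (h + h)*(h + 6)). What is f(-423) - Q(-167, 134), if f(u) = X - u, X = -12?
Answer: -5028207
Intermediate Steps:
Q(w, h) = h*(7 + 2*h*(6 + h)) (Q(w, h) = h*(7 + (2*h)*(6 + h)) = h*(7 + 2*h*(6 + h)))
f(u) = -12 - u
f(-423) - Q(-167, 134) = (-12 - 1*(-423)) - 134*(7 + 2*134**2 + 12*134) = (-12 + 423) - 134*(7 + 2*17956 + 1608) = 411 - 134*(7 + 35912 + 1608) = 411 - 134*37527 = 411 - 1*5028618 = 411 - 5028618 = -5028207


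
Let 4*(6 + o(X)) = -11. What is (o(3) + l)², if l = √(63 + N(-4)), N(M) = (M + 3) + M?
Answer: 2153/16 - 35*√58/2 ≈ 1.2865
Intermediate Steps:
N(M) = 3 + 2*M (N(M) = (3 + M) + M = 3 + 2*M)
l = √58 (l = √(63 + (3 + 2*(-4))) = √(63 + (3 - 8)) = √(63 - 5) = √58 ≈ 7.6158)
o(X) = -35/4 (o(X) = -6 + (¼)*(-11) = -6 - 11/4 = -35/4)
(o(3) + l)² = (-35/4 + √58)²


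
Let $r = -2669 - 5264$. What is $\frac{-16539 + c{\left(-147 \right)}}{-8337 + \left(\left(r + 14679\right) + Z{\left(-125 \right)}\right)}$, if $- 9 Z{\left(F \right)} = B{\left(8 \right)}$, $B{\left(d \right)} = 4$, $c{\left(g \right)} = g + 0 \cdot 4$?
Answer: $\frac{150174}{14323} \approx 10.485$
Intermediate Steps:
$c{\left(g \right)} = g$ ($c{\left(g \right)} = g + 0 = g$)
$Z{\left(F \right)} = - \frac{4}{9}$ ($Z{\left(F \right)} = \left(- \frac{1}{9}\right) 4 = - \frac{4}{9}$)
$r = -7933$
$\frac{-16539 + c{\left(-147 \right)}}{-8337 + \left(\left(r + 14679\right) + Z{\left(-125 \right)}\right)} = \frac{-16539 - 147}{-8337 + \left(\left(-7933 + 14679\right) - \frac{4}{9}\right)} = - \frac{16686}{-8337 + \left(6746 - \frac{4}{9}\right)} = - \frac{16686}{-8337 + \frac{60710}{9}} = - \frac{16686}{- \frac{14323}{9}} = \left(-16686\right) \left(- \frac{9}{14323}\right) = \frac{150174}{14323}$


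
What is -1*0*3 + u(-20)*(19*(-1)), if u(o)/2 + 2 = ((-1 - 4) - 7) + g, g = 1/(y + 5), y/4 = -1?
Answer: 494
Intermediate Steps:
y = -4 (y = 4*(-1) = -4)
g = 1 (g = 1/(-4 + 5) = 1/1 = 1)
u(o) = -26 (u(o) = -4 + 2*(((-1 - 4) - 7) + 1) = -4 + 2*((-5 - 7) + 1) = -4 + 2*(-12 + 1) = -4 + 2*(-11) = -4 - 22 = -26)
-1*0*3 + u(-20)*(19*(-1)) = -1*0*3 - 494*(-1) = 0*3 - 26*(-19) = 0 + 494 = 494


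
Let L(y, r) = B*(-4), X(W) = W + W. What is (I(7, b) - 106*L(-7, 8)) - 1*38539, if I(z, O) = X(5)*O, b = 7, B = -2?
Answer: -39317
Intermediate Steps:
X(W) = 2*W
L(y, r) = 8 (L(y, r) = -2*(-4) = 8)
I(z, O) = 10*O (I(z, O) = (2*5)*O = 10*O)
(I(7, b) - 106*L(-7, 8)) - 1*38539 = (10*7 - 106*8) - 1*38539 = (70 - 848) - 38539 = -778 - 38539 = -39317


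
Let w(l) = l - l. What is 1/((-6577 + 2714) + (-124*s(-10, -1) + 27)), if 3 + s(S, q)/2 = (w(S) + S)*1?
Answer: -1/612 ≈ -0.0016340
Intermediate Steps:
w(l) = 0
s(S, q) = -6 + 2*S (s(S, q) = -6 + 2*((0 + S)*1) = -6 + 2*(S*1) = -6 + 2*S)
1/((-6577 + 2714) + (-124*s(-10, -1) + 27)) = 1/((-6577 + 2714) + (-124*(-6 + 2*(-10)) + 27)) = 1/(-3863 + (-124*(-6 - 20) + 27)) = 1/(-3863 + (-124*(-26) + 27)) = 1/(-3863 + (3224 + 27)) = 1/(-3863 + 3251) = 1/(-612) = -1/612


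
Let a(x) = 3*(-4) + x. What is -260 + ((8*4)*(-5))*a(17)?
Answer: -1060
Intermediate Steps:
a(x) = -12 + x
-260 + ((8*4)*(-5))*a(17) = -260 + ((8*4)*(-5))*(-12 + 17) = -260 + (32*(-5))*5 = -260 - 160*5 = -260 - 800 = -1060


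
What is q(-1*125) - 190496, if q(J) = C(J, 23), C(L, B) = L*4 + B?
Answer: -190973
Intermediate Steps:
C(L, B) = B + 4*L (C(L, B) = 4*L + B = B + 4*L)
q(J) = 23 + 4*J
q(-1*125) - 190496 = (23 + 4*(-1*125)) - 190496 = (23 + 4*(-125)) - 190496 = (23 - 500) - 190496 = -477 - 190496 = -190973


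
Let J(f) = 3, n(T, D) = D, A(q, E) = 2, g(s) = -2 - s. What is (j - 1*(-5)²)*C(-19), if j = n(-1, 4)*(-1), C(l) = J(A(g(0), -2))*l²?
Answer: -31407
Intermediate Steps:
C(l) = 3*l²
j = -4 (j = 4*(-1) = -4)
(j - 1*(-5)²)*C(-19) = (-4 - 1*(-5)²)*(3*(-19)²) = (-4 - 1*25)*(3*361) = (-4 - 25)*1083 = -29*1083 = -31407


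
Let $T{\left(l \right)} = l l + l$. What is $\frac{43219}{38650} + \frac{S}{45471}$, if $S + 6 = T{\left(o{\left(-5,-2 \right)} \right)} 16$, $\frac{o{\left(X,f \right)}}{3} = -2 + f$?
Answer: $\frac{682202683}{585818050} \approx 1.1645$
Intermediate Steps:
$o{\left(X,f \right)} = -6 + 3 f$ ($o{\left(X,f \right)} = 3 \left(-2 + f\right) = -6 + 3 f$)
$T{\left(l \right)} = l + l^{2}$ ($T{\left(l \right)} = l^{2} + l = l + l^{2}$)
$S = 2106$ ($S = -6 + \left(-6 + 3 \left(-2\right)\right) \left(1 + \left(-6 + 3 \left(-2\right)\right)\right) 16 = -6 + \left(-6 - 6\right) \left(1 - 12\right) 16 = -6 + - 12 \left(1 - 12\right) 16 = -6 + \left(-12\right) \left(-11\right) 16 = -6 + 132 \cdot 16 = -6 + 2112 = 2106$)
$\frac{43219}{38650} + \frac{S}{45471} = \frac{43219}{38650} + \frac{2106}{45471} = 43219 \cdot \frac{1}{38650} + 2106 \cdot \frac{1}{45471} = \frac{43219}{38650} + \frac{702}{15157} = \frac{682202683}{585818050}$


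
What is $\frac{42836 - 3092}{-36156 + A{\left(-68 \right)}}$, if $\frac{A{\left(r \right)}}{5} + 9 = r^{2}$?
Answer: $- \frac{39744}{13081} \approx -3.0383$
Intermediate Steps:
$A{\left(r \right)} = -45 + 5 r^{2}$
$\frac{42836 - 3092}{-36156 + A{\left(-68 \right)}} = \frac{42836 - 3092}{-36156 - \left(45 - 5 \left(-68\right)^{2}\right)} = \frac{39744}{-36156 + \left(-45 + 5 \cdot 4624\right)} = \frac{39744}{-36156 + \left(-45 + 23120\right)} = \frac{39744}{-36156 + 23075} = \frac{39744}{-13081} = 39744 \left(- \frac{1}{13081}\right) = - \frac{39744}{13081}$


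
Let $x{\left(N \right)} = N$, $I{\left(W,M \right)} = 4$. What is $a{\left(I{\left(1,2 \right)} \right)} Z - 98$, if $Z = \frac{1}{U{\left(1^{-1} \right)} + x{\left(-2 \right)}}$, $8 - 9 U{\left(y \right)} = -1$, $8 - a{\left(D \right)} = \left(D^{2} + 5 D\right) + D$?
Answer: $-66$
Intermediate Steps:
$a{\left(D \right)} = 8 - D^{2} - 6 D$ ($a{\left(D \right)} = 8 - \left(\left(D^{2} + 5 D\right) + D\right) = 8 - \left(D^{2} + 6 D\right) = 8 - D^{2} - 6 D$)
$U{\left(y \right)} = 1$ ($U{\left(y \right)} = \frac{8}{9} - - \frac{1}{9} = \frac{8}{9} + \frac{1}{9} = 1$)
$Z = -1$ ($Z = \frac{1}{1 - 2} = \frac{1}{-1} = -1$)
$a{\left(I{\left(1,2 \right)} \right)} Z - 98 = \left(8 - 4^{2} - 24\right) \left(-1\right) - 98 = \left(8 - 16 - 24\right) \left(-1\right) - 98 = \left(-32\right) \left(-1\right) - 98 = 32 - 98 = -66$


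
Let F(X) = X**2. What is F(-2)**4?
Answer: 256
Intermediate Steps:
F(-2)**4 = ((-2)**2)**4 = 4**4 = 256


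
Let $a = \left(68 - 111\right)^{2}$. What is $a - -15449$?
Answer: $17298$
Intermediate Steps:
$a = 1849$ ($a = \left(-43\right)^{2} = 1849$)
$a - -15449 = 1849 - -15449 = 1849 + 15449 = 17298$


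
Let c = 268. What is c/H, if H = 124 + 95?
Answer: 268/219 ≈ 1.2237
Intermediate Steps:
H = 219
c/H = 268/219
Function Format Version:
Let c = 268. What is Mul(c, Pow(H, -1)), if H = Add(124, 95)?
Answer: Rational(268, 219) ≈ 1.2237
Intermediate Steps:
H = 219
Mul(c, Pow(H, -1)) = Mul(268, Pow(219, -1)) = Mul(268, Rational(1, 219)) = Rational(268, 219)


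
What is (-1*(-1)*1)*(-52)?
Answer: -52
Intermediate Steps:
(-1*(-1)*1)*(-52) = (1*1)*(-52) = 1*(-52) = -52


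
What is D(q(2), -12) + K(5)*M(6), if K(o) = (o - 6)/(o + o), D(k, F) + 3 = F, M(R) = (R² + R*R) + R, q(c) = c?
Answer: -114/5 ≈ -22.800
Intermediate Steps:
M(R) = R + 2*R² (M(R) = (R² + R²) + R = 2*R² + R = R + 2*R²)
D(k, F) = -3 + F
K(o) = (-6 + o)/(2*o) (K(o) = (-6 + o)/((2*o)) = (-6 + o)*(1/(2*o)) = (-6 + o)/(2*o))
D(q(2), -12) + K(5)*M(6) = (-3 - 12) + ((½)*(-6 + 5)/5)*(6*(1 + 2*6)) = -15 + ((½)*(⅕)*(-1))*(6*(1 + 12)) = -15 - 3*13/5 = -15 - ⅒*78 = -15 - 39/5 = -114/5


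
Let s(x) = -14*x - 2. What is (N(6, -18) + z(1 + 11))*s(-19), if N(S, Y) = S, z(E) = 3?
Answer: 2376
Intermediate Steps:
s(x) = -2 - 14*x
(N(6, -18) + z(1 + 11))*s(-19) = (6 + 3)*(-2 - 14*(-19)) = 9*(-2 + 266) = 9*264 = 2376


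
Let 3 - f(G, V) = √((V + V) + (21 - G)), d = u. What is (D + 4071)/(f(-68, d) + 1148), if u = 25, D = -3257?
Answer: 468457/662331 + 407*√139/662331 ≈ 0.71453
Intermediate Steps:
d = 25
f(G, V) = 3 - √(21 - G + 2*V) (f(G, V) = 3 - √((V + V) + (21 - G)) = 3 - √(2*V + (21 - G)) = 3 - √(21 - G + 2*V))
(D + 4071)/(f(-68, d) + 1148) = (-3257 + 4071)/((3 - √(21 - 1*(-68) + 2*25)) + 1148) = 814/((3 - √(21 + 68 + 50)) + 1148) = 814/((3 - √139) + 1148) = 814/(1151 - √139)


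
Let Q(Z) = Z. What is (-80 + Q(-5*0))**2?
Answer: 6400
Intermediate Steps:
(-80 + Q(-5*0))**2 = (-80 - 5*0)**2 = (-80 + 0)**2 = (-80)**2 = 6400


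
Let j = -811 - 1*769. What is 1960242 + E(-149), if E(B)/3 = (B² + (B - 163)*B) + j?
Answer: 2161569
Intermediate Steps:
j = -1580 (j = -811 - 769 = -1580)
E(B) = -4740 + 3*B² + 3*B*(-163 + B) (E(B) = 3*((B² + (B - 163)*B) - 1580) = 3*((B² + (-163 + B)*B) - 1580) = 3*((B² + B*(-163 + B)) - 1580) = 3*(-1580 + B² + B*(-163 + B)) = -4740 + 3*B² + 3*B*(-163 + B))
1960242 + E(-149) = 1960242 + (-4740 - 489*(-149) + 6*(-149)²) = 1960242 + (-4740 + 72861 + 6*22201) = 1960242 + (-4740 + 72861 + 133206) = 1960242 + 201327 = 2161569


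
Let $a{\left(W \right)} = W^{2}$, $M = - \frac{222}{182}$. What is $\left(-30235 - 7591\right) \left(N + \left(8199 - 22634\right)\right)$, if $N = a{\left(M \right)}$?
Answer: $\frac{4521111570964}{8281} \approx 5.4596 \cdot 10^{8}$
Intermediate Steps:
$M = - \frac{111}{91}$ ($M = \left(-222\right) \frac{1}{182} = - \frac{111}{91} \approx -1.2198$)
$N = \frac{12321}{8281}$ ($N = \left(- \frac{111}{91}\right)^{2} = \frac{12321}{8281} \approx 1.4879$)
$\left(-30235 - 7591\right) \left(N + \left(8199 - 22634\right)\right) = \left(-30235 - 7591\right) \left(\frac{12321}{8281} + \left(8199 - 22634\right)\right) = - 37826 \left(\frac{12321}{8281} - 14435\right) = \left(-37826\right) \left(- \frac{119523914}{8281}\right) = \frac{4521111570964}{8281}$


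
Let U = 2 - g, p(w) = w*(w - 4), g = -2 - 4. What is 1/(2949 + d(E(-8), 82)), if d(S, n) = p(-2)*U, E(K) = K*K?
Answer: 1/3045 ≈ 0.00032841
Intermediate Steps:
g = -6
E(K) = K²
p(w) = w*(-4 + w)
U = 8 (U = 2 - 1*(-6) = 2 + 6 = 8)
d(S, n) = 96 (d(S, n) = -2*(-4 - 2)*8 = -2*(-6)*8 = 12*8 = 96)
1/(2949 + d(E(-8), 82)) = 1/(2949 + 96) = 1/3045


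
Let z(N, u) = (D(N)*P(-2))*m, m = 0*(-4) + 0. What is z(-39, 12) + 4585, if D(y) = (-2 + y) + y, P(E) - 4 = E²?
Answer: 4585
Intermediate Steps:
P(E) = 4 + E²
D(y) = -2 + 2*y
m = 0 (m = 0 + 0 = 0)
z(N, u) = 0 (z(N, u) = ((-2 + 2*N)*(4 + (-2)²))*0 = ((-2 + 2*N)*(4 + 4))*0 = ((-2 + 2*N)*8)*0 = (-16 + 16*N)*0 = 0)
z(-39, 12) + 4585 = 0 + 4585 = 4585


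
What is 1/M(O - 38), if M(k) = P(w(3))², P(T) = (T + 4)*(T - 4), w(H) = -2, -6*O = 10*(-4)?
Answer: 1/144 ≈ 0.0069444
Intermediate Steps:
O = 20/3 (O = -5*(-4)/3 = -⅙*(-40) = 20/3 ≈ 6.6667)
P(T) = (-4 + T)*(4 + T) (P(T) = (4 + T)*(-4 + T) = (-4 + T)*(4 + T))
M(k) = 144 (M(k) = (-16 + (-2)²)² = (-16 + 4)² = (-12)² = 144)
1/M(O - 38) = 1/144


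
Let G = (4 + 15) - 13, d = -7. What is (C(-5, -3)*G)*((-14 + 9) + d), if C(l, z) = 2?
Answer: -144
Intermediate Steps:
G = 6 (G = 19 - 13 = 6)
(C(-5, -3)*G)*((-14 + 9) + d) = (2*6)*((-14 + 9) - 7) = 12*(-5 - 7) = 12*(-12) = -144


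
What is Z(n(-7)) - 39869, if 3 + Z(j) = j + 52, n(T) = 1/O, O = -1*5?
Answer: -199101/5 ≈ -39820.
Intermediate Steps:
O = -5
n(T) = -⅕ (n(T) = 1/(-5) = -⅕)
Z(j) = 49 + j (Z(j) = -3 + (j + 52) = -3 + (52 + j) = 49 + j)
Z(n(-7)) - 39869 = (49 - ⅕) - 39869 = 244/5 - 39869 = -199101/5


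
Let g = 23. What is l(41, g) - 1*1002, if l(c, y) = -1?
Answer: -1003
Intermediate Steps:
l(41, g) - 1*1002 = -1 - 1*1002 = -1 - 1002 = -1003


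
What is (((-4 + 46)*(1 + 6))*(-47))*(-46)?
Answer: 635628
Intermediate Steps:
(((-4 + 46)*(1 + 6))*(-47))*(-46) = ((42*7)*(-47))*(-46) = (294*(-47))*(-46) = -13818*(-46) = 635628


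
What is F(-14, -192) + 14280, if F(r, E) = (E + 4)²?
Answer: 49624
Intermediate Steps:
F(r, E) = (4 + E)²
F(-14, -192) + 14280 = (4 - 192)² + 14280 = (-188)² + 14280 = 35344 + 14280 = 49624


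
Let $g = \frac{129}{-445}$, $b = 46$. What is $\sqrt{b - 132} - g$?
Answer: $\frac{129}{445} + i \sqrt{86} \approx 0.28989 + 9.2736 i$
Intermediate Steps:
$g = - \frac{129}{445}$ ($g = 129 \left(- \frac{1}{445}\right) = - \frac{129}{445} \approx -0.28989$)
$\sqrt{b - 132} - g = \sqrt{46 - 132} - - \frac{129}{445} = \sqrt{-86} + \frac{129}{445} = i \sqrt{86} + \frac{129}{445} = \frac{129}{445} + i \sqrt{86}$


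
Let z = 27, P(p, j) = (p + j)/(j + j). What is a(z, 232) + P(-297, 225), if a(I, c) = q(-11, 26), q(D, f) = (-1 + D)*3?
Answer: -904/25 ≈ -36.160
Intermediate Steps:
q(D, f) = -3 + 3*D
P(p, j) = (j + p)/(2*j) (P(p, j) = (j + p)/((2*j)) = (j + p)*(1/(2*j)) = (j + p)/(2*j))
a(I, c) = -36 (a(I, c) = -3 + 3*(-11) = -3 - 33 = -36)
a(z, 232) + P(-297, 225) = -36 + (½)*(225 - 297)/225 = -36 + (½)*(1/225)*(-72) = -36 - 4/25 = -904/25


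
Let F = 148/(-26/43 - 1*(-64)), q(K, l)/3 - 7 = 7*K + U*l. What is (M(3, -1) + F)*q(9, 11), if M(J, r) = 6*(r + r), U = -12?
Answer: 2450364/1363 ≈ 1797.8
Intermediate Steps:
M(J, r) = 12*r (M(J, r) = 6*(2*r) = 12*r)
q(K, l) = 21 - 36*l + 21*K (q(K, l) = 21 + 3*(7*K - 12*l) = 21 + 3*(-12*l + 7*K) = 21 + (-36*l + 21*K) = 21 - 36*l + 21*K)
F = 3182/1363 (F = 148/(-26*1/43 + 64) = 148/(-26/43 + 64) = 148/(2726/43) = 148*(43/2726) = 3182/1363 ≈ 2.3346)
(M(3, -1) + F)*q(9, 11) = (12*(-1) + 3182/1363)*(21 - 36*11 + 21*9) = (-12 + 3182/1363)*(21 - 396 + 189) = -13174/1363*(-186) = 2450364/1363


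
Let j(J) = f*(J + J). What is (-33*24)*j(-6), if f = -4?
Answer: -38016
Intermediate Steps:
j(J) = -8*J (j(J) = -4*(J + J) = -8*J)
(-33*24)*j(-6) = (-33*24)*(-8*(-6)) = -792*48 = -38016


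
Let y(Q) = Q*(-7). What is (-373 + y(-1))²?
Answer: 133956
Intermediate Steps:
y(Q) = -7*Q
(-373 + y(-1))² = (-373 - 7*(-1))² = (-373 + 7)² = (-366)² = 133956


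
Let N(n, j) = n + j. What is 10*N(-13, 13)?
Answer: 0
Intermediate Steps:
N(n, j) = j + n
10*N(-13, 13) = 10*(13 - 13) = 10*0 = 0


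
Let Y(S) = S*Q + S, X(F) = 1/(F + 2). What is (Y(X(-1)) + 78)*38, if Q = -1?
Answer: 2964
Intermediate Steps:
X(F) = 1/(2 + F)
Y(S) = 0 (Y(S) = S*(-1) + S = -S + S = 0)
(Y(X(-1)) + 78)*38 = (0 + 78)*38 = 78*38 = 2964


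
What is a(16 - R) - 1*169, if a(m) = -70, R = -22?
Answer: -239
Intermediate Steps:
a(16 - R) - 1*169 = -70 - 1*169 = -70 - 169 = -239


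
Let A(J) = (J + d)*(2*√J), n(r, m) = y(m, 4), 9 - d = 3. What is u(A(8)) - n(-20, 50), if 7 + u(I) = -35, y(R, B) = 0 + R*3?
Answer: -192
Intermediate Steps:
y(R, B) = 3*R (y(R, B) = 0 + 3*R = 3*R)
d = 6 (d = 9 - 1*3 = 9 - 3 = 6)
n(r, m) = 3*m
A(J) = 2*√J*(6 + J) (A(J) = (J + 6)*(2*√J) = (6 + J)*(2*√J) = 2*√J*(6 + J))
u(I) = -42 (u(I) = -7 - 35 = -42)
u(A(8)) - n(-20, 50) = -42 - 3*50 = -42 - 1*150 = -42 - 150 = -192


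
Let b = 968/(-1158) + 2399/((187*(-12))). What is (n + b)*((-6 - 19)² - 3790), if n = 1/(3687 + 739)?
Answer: 1926002472855/319477532 ≈ 6028.6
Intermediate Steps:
b = -275013/144364 (b = 968*(-1/1158) + 2399/(-2244) = -484/579 + 2399*(-1/2244) = -484/579 - 2399/2244 = -275013/144364 ≈ -1.9050)
n = 1/4426 ≈ 0.00022594
(n + b)*((-6 - 19)² - 3790) = (1/4426 - 275013/144364)*((-6 - 19)² - 3790) = -608531587*((-25)² - 3790)/319477532 = -608531587*(625 - 3790)/319477532 = -608531587/319477532*(-3165) = 1926002472855/319477532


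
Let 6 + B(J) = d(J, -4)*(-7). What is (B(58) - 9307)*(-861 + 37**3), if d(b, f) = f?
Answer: -462318720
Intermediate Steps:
B(J) = 22 (B(J) = -6 - 4*(-7) = -6 + 28 = 22)
(B(58) - 9307)*(-861 + 37**3) = (22 - 9307)*(-861 + 37**3) = -9285*(-861 + 50653) = -9285*49792 = -462318720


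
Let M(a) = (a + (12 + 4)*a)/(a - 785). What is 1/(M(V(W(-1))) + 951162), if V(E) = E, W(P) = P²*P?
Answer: 786/747613349 ≈ 1.0513e-6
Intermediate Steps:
W(P) = P³
M(a) = 17*a/(-785 + a) (M(a) = (a + 16*a)/(-785 + a) = (17*a)/(-785 + a) = 17*a/(-785 + a))
1/(M(V(W(-1))) + 951162) = 1/(17*(-1)³/(-785 + (-1)³) + 951162) = 1/(17*(-1)/(-785 - 1) + 951162) = 1/(17*(-1)/(-786) + 951162) = 1/(17*(-1)*(-1/786) + 951162) = 1/(17/786 + 951162) = 1/(747613349/786) = 786/747613349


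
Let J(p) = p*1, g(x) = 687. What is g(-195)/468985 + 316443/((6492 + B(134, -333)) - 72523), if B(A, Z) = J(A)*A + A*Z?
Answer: -408659332/119761715 ≈ -3.4123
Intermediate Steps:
J(p) = p
B(A, Z) = A² + A*Z (B(A, Z) = A*A + A*Z = A² + A*Z)
g(-195)/468985 + 316443/((6492 + B(134, -333)) - 72523) = 687/468985 + 316443/((6492 + 134*(134 - 333)) - 72523) = 687*(1/468985) + 316443/((6492 + 134*(-199)) - 72523) = 687/468985 + 316443/((6492 - 26666) - 72523) = 687/468985 + 316443/(-20174 - 72523) = 687/468985 + 316443/(-92697) = 687/468985 + 316443*(-1/92697) = 687/468985 - 105481/30899 = -408659332/119761715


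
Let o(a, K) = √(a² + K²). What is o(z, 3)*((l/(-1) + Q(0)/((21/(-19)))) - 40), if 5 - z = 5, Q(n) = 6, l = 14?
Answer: -1248/7 ≈ -178.29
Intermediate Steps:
z = 0 (z = 5 - 1*5 = 5 - 5 = 0)
o(a, K) = √(K² + a²)
o(z, 3)*((l/(-1) + Q(0)/((21/(-19)))) - 40) = √(3² + 0²)*((14/(-1) + 6/((21/(-19)))) - 40) = √(9 + 0)*((14*(-1) + 6/((21*(-1/19)))) - 40) = √9*((-14 + 6/(-21/19)) - 40) = 3*((-14 + 6*(-19/21)) - 40) = 3*((-14 - 38/7) - 40) = 3*(-136/7 - 40) = 3*(-416/7) = -1248/7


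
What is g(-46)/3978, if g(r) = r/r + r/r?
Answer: 1/1989 ≈ 0.00050277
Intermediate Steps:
g(r) = 2 (g(r) = 1 + 1 = 2)
g(-46)/3978 = 2/3978 = 2*(1/3978) = 1/1989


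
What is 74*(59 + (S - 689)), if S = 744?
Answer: 8436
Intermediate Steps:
74*(59 + (S - 689)) = 74*(59 + (744 - 689)) = 74*(59 + 55) = 74*114 = 8436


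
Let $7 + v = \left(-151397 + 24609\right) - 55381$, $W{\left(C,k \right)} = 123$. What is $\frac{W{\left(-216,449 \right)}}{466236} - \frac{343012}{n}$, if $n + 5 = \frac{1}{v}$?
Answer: $\frac{1079052356555585}{15729093108} \approx 68602.0$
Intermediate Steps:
$v = -182176$ ($v = -7 + \left(\left(-151397 + 24609\right) - 55381\right) = -7 - 182169 = -182176$)
$n = - \frac{910881}{182176}$ ($n = -5 + \frac{1}{-182176} = -5 - \frac{1}{182176} = - \frac{910881}{182176} \approx -5.0$)
$\frac{W{\left(-216,449 \right)}}{466236} - \frac{343012}{n} = \frac{123}{466236} - \frac{343012}{- \frac{910881}{182176}} = 123 \cdot \frac{1}{466236} - - \frac{62488554112}{910881} = \frac{41}{155412} + \frac{62488554112}{910881} = \frac{1079052356555585}{15729093108}$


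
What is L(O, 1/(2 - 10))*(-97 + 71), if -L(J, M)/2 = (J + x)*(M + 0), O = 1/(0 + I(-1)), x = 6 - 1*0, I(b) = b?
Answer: -65/2 ≈ -32.500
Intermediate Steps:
x = 6 (x = 6 + 0 = 6)
O = -1 (O = 1/(0 - 1) = 1/(-1) = -1)
L(J, M) = -2*M*(6 + J) (L(J, M) = -2*(J + 6)*(M + 0) = -2*(6 + J)*M = -2*M*(6 + J))
L(O, 1/(2 - 10))*(-97 + 71) = (-2*(6 - 1)/(2 - 10))*(-97 + 71) = -2*5/(-8)*(-26) = -2*(-1/8)*5*(-26) = (5/4)*(-26) = -65/2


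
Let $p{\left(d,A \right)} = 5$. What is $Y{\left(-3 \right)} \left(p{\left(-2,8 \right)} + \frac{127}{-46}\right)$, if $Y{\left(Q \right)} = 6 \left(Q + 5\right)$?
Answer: $\frac{618}{23} \approx 26.87$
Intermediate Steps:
$Y{\left(Q \right)} = 30 + 6 Q$ ($Y{\left(Q \right)} = 6 \left(5 + Q\right) = 30 + 6 Q$)
$Y{\left(-3 \right)} \left(p{\left(-2,8 \right)} + \frac{127}{-46}\right) = \left(30 + 6 \left(-3\right)\right) \left(5 + \frac{127}{-46}\right) = \left(30 - 18\right) \left(5 + 127 \left(- \frac{1}{46}\right)\right) = 12 \left(5 - \frac{127}{46}\right) = 12 \cdot \frac{103}{46} = \frac{618}{23}$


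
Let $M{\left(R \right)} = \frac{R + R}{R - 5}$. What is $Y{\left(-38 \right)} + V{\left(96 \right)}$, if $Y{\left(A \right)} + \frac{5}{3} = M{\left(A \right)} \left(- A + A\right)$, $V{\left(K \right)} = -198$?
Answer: $- \frac{599}{3} \approx -199.67$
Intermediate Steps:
$M{\left(R \right)} = \frac{2 R}{-5 + R}$
$Y{\left(A \right)} = - \frac{5}{3}$ ($Y{\left(A \right)} = - \frac{5}{3} + \frac{2 A}{-5 + A} \left(- A + A\right) = - \frac{5}{3} + \frac{2 A}{-5 + A} 0 = - \frac{5}{3} + 0 = - \frac{5}{3}$)
$Y{\left(-38 \right)} + V{\left(96 \right)} = - \frac{5}{3} - 198 = - \frac{599}{3}$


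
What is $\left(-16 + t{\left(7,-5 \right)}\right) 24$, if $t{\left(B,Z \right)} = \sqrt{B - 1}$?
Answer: $-384 + 24 \sqrt{6} \approx -325.21$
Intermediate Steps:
$t{\left(B,Z \right)} = \sqrt{-1 + B}$
$\left(-16 + t{\left(7,-5 \right)}\right) 24 = \left(-16 + \sqrt{-1 + 7}\right) 24 = \left(-16 + \sqrt{6}\right) 24 = -384 + 24 \sqrt{6}$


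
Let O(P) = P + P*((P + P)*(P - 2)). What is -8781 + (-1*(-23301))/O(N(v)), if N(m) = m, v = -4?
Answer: -1744377/196 ≈ -8899.9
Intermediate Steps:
O(P) = P + 2*P²*(-2 + P) (O(P) = P + P*((2*P)*(-2 + P)) = P + P*(2*P*(-2 + P)) = P + 2*P²*(-2 + P))
-8781 + (-1*(-23301))/O(N(v)) = -8781 + (-1*(-23301))/((-4*(1 - 4*(-4) + 2*(-4)²))) = -8781 + 23301/((-4*(1 + 16 + 2*16))) = -8781 + 23301/((-4*(1 + 16 + 32))) = -8781 + 23301/((-4*49)) = -8781 + 23301/(-196) = -8781 + 23301*(-1/196) = -8781 - 23301/196 = -1744377/196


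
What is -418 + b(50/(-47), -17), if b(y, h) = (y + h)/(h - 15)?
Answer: -627823/1504 ≈ -417.44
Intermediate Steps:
b(y, h) = (h + y)/(-15 + h)
-418 + b(50/(-47), -17) = -418 + (-17 + 50/(-47))/(-15 - 17) = -418 + (-17 + 50*(-1/47))/(-32) = -418 - (-17 - 50/47)/32 = -418 - 1/32*(-849/47) = -418 + 849/1504 = -627823/1504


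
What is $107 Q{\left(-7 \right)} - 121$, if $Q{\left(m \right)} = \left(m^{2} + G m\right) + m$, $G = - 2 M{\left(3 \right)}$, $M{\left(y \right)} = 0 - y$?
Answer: $-121$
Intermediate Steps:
$M{\left(y \right)} = - y$
$G = 6$ ($G = - 2 \left(\left(-1\right) 3\right) = \left(-2\right) \left(-3\right) = 6$)
$Q{\left(m \right)} = m^{2} + 7 m$ ($Q{\left(m \right)} = \left(m^{2} + 6 m\right) + m = m^{2} + 7 m$)
$107 Q{\left(-7 \right)} - 121 = 107 \left(- 7 \left(7 - 7\right)\right) - 121 = 107 \left(\left(-7\right) 0\right) - 121 = 107 \cdot 0 - 121 = 0 - 121 = -121$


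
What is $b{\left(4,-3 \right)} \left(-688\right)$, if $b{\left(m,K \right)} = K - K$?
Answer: $0$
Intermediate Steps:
$b{\left(m,K \right)} = 0$
$b{\left(4,-3 \right)} \left(-688\right) = 0 \left(-688\right) = 0$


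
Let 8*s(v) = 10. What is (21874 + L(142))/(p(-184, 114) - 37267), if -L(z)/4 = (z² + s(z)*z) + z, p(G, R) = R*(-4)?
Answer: 8580/5389 ≈ 1.5921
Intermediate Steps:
s(v) = 5/4 (s(v) = (⅛)*10 = 5/4)
p(G, R) = -4*R
L(z) = -9*z - 4*z² (L(z) = -4*((z² + 5*z/4) + z) = -4*(z² + 9*z/4) = -9*z - 4*z²)
(21874 + L(142))/(p(-184, 114) - 37267) = (21874 - 1*142*(9 + 4*142))/(-4*114 - 37267) = (21874 - 1*142*(9 + 568))/(-456 - 37267) = (21874 - 1*142*577)/(-37723) = (21874 - 81934)*(-1/37723) = -60060*(-1/37723) = 8580/5389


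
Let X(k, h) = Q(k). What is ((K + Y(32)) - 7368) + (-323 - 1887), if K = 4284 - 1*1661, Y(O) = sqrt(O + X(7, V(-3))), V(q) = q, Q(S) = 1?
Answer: -6955 + sqrt(33) ≈ -6949.3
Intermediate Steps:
X(k, h) = 1
Y(O) = sqrt(1 + O) (Y(O) = sqrt(O + 1) = sqrt(1 + O))
K = 2623 (K = 4284 - 1661 = 2623)
((K + Y(32)) - 7368) + (-323 - 1887) = ((2623 + sqrt(1 + 32)) - 7368) + (-323 - 1887) = ((2623 + sqrt(33)) - 7368) - 2210 = (-4745 + sqrt(33)) - 2210 = -6955 + sqrt(33)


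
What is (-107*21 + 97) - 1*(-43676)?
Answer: 41526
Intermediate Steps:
(-107*21 + 97) - 1*(-43676) = (-2247 + 97) + 43676 = -2150 + 43676 = 41526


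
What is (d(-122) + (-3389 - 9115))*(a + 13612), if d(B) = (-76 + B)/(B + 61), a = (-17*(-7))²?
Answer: -21178190058/61 ≈ -3.4718e+8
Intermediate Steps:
a = 14161 (a = 119² = 14161)
d(B) = (-76 + B)/(61 + B)
(d(-122) + (-3389 - 9115))*(a + 13612) = ((-76 - 122)/(61 - 122) + (-3389 - 9115))*(14161 + 13612) = (-198/(-61) - 12504)*27773 = (-1/61*(-198) - 12504)*27773 = (198/61 - 12504)*27773 = -762546/61*27773 = -21178190058/61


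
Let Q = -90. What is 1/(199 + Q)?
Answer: 1/109 ≈ 0.0091743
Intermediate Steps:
1/(199 + Q) = 1/(199 - 90) = 1/109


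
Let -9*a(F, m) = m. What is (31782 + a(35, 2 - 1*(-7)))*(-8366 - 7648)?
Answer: -508940934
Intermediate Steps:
a(F, m) = -m/9
(31782 + a(35, 2 - 1*(-7)))*(-8366 - 7648) = (31782 - (2 - 1*(-7))/9)*(-8366 - 7648) = (31782 - (2 + 7)/9)*(-16014) = (31782 - ⅑*9)*(-16014) = (31782 - 1)*(-16014) = 31781*(-16014) = -508940934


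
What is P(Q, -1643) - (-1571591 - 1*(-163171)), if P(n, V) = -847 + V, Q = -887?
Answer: 1405930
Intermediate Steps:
P(Q, -1643) - (-1571591 - 1*(-163171)) = (-847 - 1643) - (-1571591 - 1*(-163171)) = -2490 - (-1571591 + 163171) = -2490 - 1*(-1408420) = -2490 + 1408420 = 1405930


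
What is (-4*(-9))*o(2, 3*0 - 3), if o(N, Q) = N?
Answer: 72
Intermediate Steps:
(-4*(-9))*o(2, 3*0 - 3) = -4*(-9)*2 = 36*2 = 72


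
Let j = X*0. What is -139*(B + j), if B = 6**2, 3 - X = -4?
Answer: -5004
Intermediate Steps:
X = 7 (X = 3 - 1*(-4) = 3 + 4 = 7)
B = 36
j = 0 (j = 7*0 = 0)
-139*(B + j) = -139*(36 + 0) = -139*36 = -5004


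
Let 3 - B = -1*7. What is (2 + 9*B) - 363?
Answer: -271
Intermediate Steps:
B = 10 (B = 3 - (-1)*7 = 3 - 1*(-7) = 3 + 7 = 10)
(2 + 9*B) - 363 = (2 + 9*10) - 363 = (2 + 90) - 363 = 92 - 363 = -271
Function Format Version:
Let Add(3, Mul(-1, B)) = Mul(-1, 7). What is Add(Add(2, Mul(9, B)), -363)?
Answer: -271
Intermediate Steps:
B = 10 (B = Add(3, Mul(-1, Mul(-1, 7))) = Add(3, Mul(-1, -7)) = Add(3, 7) = 10)
Add(Add(2, Mul(9, B)), -363) = Add(Add(2, Mul(9, 10)), -363) = Add(Add(2, 90), -363) = Add(92, -363) = -271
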